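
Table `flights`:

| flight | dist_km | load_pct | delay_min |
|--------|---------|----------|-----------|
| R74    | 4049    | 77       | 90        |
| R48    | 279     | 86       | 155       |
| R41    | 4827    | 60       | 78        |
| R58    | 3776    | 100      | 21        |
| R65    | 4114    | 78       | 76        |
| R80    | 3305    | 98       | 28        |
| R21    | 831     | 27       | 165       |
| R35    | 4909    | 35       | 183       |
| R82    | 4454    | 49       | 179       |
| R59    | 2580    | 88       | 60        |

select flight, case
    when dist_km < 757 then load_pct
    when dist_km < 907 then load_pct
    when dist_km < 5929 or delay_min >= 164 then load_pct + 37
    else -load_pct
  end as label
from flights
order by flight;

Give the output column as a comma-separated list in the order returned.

27, 72, 97, 86, 137, 125, 115, 114, 135, 86

flight=R21: dist_km < 907 → 27
flight=R35: dist_km < 5929 or delay_min >= 164 → 72
flight=R41: dist_km < 5929 or delay_min >= 164 → 97
flight=R48: dist_km < 757 → 86
flight=R58: dist_km < 5929 or delay_min >= 164 → 137
flight=R59: dist_km < 5929 or delay_min >= 164 → 125
flight=R65: dist_km < 5929 or delay_min >= 164 → 115
flight=R74: dist_km < 5929 or delay_min >= 164 → 114
flight=R80: dist_km < 5929 or delay_min >= 164 → 135
flight=R82: dist_km < 5929 or delay_min >= 164 → 86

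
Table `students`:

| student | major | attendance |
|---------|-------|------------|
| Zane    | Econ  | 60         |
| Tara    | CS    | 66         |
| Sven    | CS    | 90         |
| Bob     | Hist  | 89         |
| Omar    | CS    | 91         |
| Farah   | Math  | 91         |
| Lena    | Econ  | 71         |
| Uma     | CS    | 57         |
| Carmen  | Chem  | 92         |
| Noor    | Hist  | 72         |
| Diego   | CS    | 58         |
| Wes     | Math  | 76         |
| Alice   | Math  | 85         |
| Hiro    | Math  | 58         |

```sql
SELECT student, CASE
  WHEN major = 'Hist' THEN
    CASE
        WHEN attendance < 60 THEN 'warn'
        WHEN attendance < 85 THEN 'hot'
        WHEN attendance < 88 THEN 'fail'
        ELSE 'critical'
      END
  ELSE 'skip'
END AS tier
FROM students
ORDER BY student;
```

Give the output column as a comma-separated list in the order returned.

student=Alice: major='Math' → outer ELSE → skip
student=Bob: major='Hist' → inner[ELSE] → critical
student=Carmen: major='Chem' → outer ELSE → skip
student=Diego: major='CS' → outer ELSE → skip
student=Farah: major='Math' → outer ELSE → skip
student=Hiro: major='Math' → outer ELSE → skip
student=Lena: major='Econ' → outer ELSE → skip
student=Noor: major='Hist' → inner[attendance < 85] → hot
student=Omar: major='CS' → outer ELSE → skip
student=Sven: major='CS' → outer ELSE → skip
student=Tara: major='CS' → outer ELSE → skip
student=Uma: major='CS' → outer ELSE → skip
student=Wes: major='Math' → outer ELSE → skip
student=Zane: major='Econ' → outer ELSE → skip

skip, critical, skip, skip, skip, skip, skip, hot, skip, skip, skip, skip, skip, skip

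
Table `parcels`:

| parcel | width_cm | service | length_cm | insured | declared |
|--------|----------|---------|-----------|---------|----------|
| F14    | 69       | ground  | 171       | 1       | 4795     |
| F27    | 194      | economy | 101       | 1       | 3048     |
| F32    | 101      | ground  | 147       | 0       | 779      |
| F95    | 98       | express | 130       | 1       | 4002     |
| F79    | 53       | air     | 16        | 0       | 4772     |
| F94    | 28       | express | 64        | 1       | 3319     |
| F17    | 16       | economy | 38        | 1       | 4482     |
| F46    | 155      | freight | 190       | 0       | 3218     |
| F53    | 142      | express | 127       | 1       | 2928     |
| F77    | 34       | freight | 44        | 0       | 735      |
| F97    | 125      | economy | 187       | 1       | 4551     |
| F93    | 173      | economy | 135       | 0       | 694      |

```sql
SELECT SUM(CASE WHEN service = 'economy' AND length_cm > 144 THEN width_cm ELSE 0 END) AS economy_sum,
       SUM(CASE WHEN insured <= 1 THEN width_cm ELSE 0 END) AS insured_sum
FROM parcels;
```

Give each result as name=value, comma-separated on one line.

economy_sum=125, insured_sum=1188

[economy_sum: service = 'economy' AND length_cm > 144]
parcel=F14: ✗
parcel=F27: ✗
parcel=F32: ✗
parcel=F95: ✗
parcel=F79: ✗
parcel=F94: ✗
parcel=F17: ✗
parcel=F46: ✗
parcel=F53: ✗
parcel=F77: ✗
parcel=F97: ✓ → 125
parcel=F93: ✗
economy_sum = 125
—
[insured_sum: insured <= 1]
parcel=F14: ✓ → 69
parcel=F27: ✓ → 194
parcel=F32: ✓ → 101
parcel=F95: ✓ → 98
parcel=F79: ✓ → 53
parcel=F94: ✓ → 28
parcel=F17: ✓ → 16
parcel=F46: ✓ → 155
parcel=F53: ✓ → 142
parcel=F77: ✓ → 34
parcel=F97: ✓ → 125
parcel=F93: ✓ → 173
insured_sum = 69 + 194 + 101 + 98 + 53 + 28 + 16 + 155 + 142 + 34 + 125 + 173 = 1188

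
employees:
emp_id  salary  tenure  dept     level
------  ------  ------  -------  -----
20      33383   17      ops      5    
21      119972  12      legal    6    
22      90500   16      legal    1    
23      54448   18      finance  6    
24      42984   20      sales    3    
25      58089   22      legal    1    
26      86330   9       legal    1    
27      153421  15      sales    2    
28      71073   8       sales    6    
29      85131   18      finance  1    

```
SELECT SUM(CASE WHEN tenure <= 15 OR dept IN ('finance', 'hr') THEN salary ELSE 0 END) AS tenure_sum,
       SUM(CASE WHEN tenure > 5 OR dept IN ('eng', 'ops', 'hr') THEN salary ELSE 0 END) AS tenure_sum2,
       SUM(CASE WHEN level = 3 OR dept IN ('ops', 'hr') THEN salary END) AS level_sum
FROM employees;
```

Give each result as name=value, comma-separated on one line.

[tenure_sum: tenure <= 15 OR dept IN ('finance', 'hr')]
emp_id=20: ✗
emp_id=21: ✓ → 119972
emp_id=22: ✗
emp_id=23: ✓ → 54448
emp_id=24: ✗
emp_id=25: ✗
emp_id=26: ✓ → 86330
emp_id=27: ✓ → 153421
emp_id=28: ✓ → 71073
emp_id=29: ✓ → 85131
tenure_sum = 119972 + 54448 + 86330 + 153421 + 71073 + 85131 = 570375
—
[tenure_sum2: tenure > 5 OR dept IN ('eng', 'ops', 'hr')]
emp_id=20: ✓ → 33383
emp_id=21: ✓ → 119972
emp_id=22: ✓ → 90500
emp_id=23: ✓ → 54448
emp_id=24: ✓ → 42984
emp_id=25: ✓ → 58089
emp_id=26: ✓ → 86330
emp_id=27: ✓ → 153421
emp_id=28: ✓ → 71073
emp_id=29: ✓ → 85131
tenure_sum2 = 33383 + 119972 + 90500 + 54448 + 42984 + 58089 + 86330 + 153421 + 71073 + 85131 = 795331
—
[level_sum: level = 3 OR dept IN ('ops', 'hr')]
emp_id=20: ✓ → 33383
emp_id=21: ✗
emp_id=22: ✗
emp_id=23: ✗
emp_id=24: ✓ → 42984
emp_id=25: ✗
emp_id=26: ✗
emp_id=27: ✗
emp_id=28: ✗
emp_id=29: ✗
level_sum = 33383 + 42984 = 76367

tenure_sum=570375, tenure_sum2=795331, level_sum=76367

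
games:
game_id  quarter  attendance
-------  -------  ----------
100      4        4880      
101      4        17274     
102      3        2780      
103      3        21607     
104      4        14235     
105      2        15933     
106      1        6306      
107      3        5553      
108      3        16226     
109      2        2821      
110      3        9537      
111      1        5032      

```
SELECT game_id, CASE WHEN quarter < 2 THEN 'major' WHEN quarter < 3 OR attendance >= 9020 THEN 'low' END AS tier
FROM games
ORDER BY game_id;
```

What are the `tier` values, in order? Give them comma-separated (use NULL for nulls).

game_id=100: (no match → NULL) → NULL
game_id=101: quarter < 3 OR attendance >= 9020 → low
game_id=102: (no match → NULL) → NULL
game_id=103: quarter < 3 OR attendance >= 9020 → low
game_id=104: quarter < 3 OR attendance >= 9020 → low
game_id=105: quarter < 3 OR attendance >= 9020 → low
game_id=106: quarter < 2 → major
game_id=107: (no match → NULL) → NULL
game_id=108: quarter < 3 OR attendance >= 9020 → low
game_id=109: quarter < 3 OR attendance >= 9020 → low
game_id=110: quarter < 3 OR attendance >= 9020 → low
game_id=111: quarter < 2 → major

NULL, low, NULL, low, low, low, major, NULL, low, low, low, major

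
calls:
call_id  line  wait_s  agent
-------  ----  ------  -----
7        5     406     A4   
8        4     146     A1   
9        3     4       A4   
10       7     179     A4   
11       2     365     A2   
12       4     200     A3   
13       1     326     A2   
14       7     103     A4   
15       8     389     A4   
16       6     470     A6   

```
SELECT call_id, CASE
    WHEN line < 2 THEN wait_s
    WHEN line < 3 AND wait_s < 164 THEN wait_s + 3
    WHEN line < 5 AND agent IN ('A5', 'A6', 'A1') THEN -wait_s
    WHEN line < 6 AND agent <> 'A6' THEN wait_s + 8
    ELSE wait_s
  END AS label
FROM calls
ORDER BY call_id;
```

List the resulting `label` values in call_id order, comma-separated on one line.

call_id=7: line < 6 AND agent <> 'A6' → 414
call_id=8: line < 5 AND agent IN ('A5', 'A6', 'A1') → -146
call_id=9: line < 6 AND agent <> 'A6' → 12
call_id=10: ELSE → 179
call_id=11: line < 6 AND agent <> 'A6' → 373
call_id=12: line < 6 AND agent <> 'A6' → 208
call_id=13: line < 2 → 326
call_id=14: ELSE → 103
call_id=15: ELSE → 389
call_id=16: ELSE → 470

414, -146, 12, 179, 373, 208, 326, 103, 389, 470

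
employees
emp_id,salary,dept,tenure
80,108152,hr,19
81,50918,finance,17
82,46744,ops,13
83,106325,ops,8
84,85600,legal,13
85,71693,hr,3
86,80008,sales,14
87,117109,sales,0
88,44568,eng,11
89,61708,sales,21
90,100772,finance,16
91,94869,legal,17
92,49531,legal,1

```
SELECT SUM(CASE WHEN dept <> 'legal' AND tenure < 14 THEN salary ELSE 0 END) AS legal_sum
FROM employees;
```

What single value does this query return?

386439

emp_id=80: ✗
emp_id=81: ✗
emp_id=82: ✓ → 46744
emp_id=83: ✓ → 106325
emp_id=84: ✗
emp_id=85: ✓ → 71693
emp_id=86: ✗
emp_id=87: ✓ → 117109
emp_id=88: ✓ → 44568
emp_id=89: ✗
emp_id=90: ✗
emp_id=91: ✗
emp_id=92: ✗
legal_sum = 46744 + 106325 + 71693 + 117109 + 44568 = 386439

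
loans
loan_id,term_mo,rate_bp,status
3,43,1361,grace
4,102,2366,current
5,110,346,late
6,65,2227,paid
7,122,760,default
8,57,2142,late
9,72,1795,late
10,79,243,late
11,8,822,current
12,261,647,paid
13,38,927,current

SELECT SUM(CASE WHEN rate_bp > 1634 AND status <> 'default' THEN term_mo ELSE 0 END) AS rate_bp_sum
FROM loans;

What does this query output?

loan_id=3: ✗
loan_id=4: ✓ → 102
loan_id=5: ✗
loan_id=6: ✓ → 65
loan_id=7: ✗
loan_id=8: ✓ → 57
loan_id=9: ✓ → 72
loan_id=10: ✗
loan_id=11: ✗
loan_id=12: ✗
loan_id=13: ✗
rate_bp_sum = 102 + 65 + 57 + 72 = 296

296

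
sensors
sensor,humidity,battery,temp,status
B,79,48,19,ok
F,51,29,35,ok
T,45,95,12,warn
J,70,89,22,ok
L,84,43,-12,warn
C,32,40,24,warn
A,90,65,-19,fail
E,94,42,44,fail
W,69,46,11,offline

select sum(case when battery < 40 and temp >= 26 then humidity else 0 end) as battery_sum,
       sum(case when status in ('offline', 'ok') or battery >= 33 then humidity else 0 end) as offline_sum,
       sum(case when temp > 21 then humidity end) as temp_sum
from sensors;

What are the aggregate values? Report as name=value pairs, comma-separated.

battery_sum=51, offline_sum=614, temp_sum=247

[battery_sum: battery < 40 and temp >= 26]
sensor=B: ✗
sensor=F: ✓ → 51
sensor=T: ✗
sensor=J: ✗
sensor=L: ✗
sensor=C: ✗
sensor=A: ✗
sensor=E: ✗
sensor=W: ✗
battery_sum = 51
—
[offline_sum: status in ('offline', 'ok') or battery >= 33]
sensor=B: ✓ → 79
sensor=F: ✓ → 51
sensor=T: ✓ → 45
sensor=J: ✓ → 70
sensor=L: ✓ → 84
sensor=C: ✓ → 32
sensor=A: ✓ → 90
sensor=E: ✓ → 94
sensor=W: ✓ → 69
offline_sum = 79 + 51 + 45 + 70 + 84 + 32 + 90 + 94 + 69 = 614
—
[temp_sum: temp > 21]
sensor=B: ✗
sensor=F: ✓ → 51
sensor=T: ✗
sensor=J: ✓ → 70
sensor=L: ✗
sensor=C: ✓ → 32
sensor=A: ✗
sensor=E: ✓ → 94
sensor=W: ✗
temp_sum = 51 + 70 + 32 + 94 = 247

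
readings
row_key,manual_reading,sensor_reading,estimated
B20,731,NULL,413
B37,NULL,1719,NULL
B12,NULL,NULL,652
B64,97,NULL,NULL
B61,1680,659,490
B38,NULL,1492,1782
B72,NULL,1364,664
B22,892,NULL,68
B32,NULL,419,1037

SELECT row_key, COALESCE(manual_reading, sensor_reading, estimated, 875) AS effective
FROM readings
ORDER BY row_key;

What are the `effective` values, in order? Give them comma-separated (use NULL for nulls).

row_key=B12: manual_reading=NULL, sensor_reading=NULL, estimated=652 → 652
row_key=B20: manual_reading=731 → 731
row_key=B22: manual_reading=892 → 892
row_key=B32: manual_reading=NULL, sensor_reading=419 → 419
row_key=B37: manual_reading=NULL, sensor_reading=1719 → 1719
row_key=B38: manual_reading=NULL, sensor_reading=1492 → 1492
row_key=B61: manual_reading=1680 → 1680
row_key=B64: manual_reading=97 → 97
row_key=B72: manual_reading=NULL, sensor_reading=1364 → 1364

652, 731, 892, 419, 1719, 1492, 1680, 97, 1364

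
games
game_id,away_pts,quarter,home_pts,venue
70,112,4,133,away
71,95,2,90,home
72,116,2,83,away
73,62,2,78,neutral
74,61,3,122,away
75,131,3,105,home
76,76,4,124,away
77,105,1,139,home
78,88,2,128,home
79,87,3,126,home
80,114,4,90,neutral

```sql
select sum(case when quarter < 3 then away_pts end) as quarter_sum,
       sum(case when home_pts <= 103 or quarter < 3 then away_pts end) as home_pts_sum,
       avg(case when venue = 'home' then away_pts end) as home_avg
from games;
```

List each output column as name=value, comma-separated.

[quarter_sum: quarter < 3]
game_id=70: ✗
game_id=71: ✓ → 95
game_id=72: ✓ → 116
game_id=73: ✓ → 62
game_id=74: ✗
game_id=75: ✗
game_id=76: ✗
game_id=77: ✓ → 105
game_id=78: ✓ → 88
game_id=79: ✗
game_id=80: ✗
quarter_sum = 95 + 116 + 62 + 105 + 88 = 466
—
[home_pts_sum: home_pts <= 103 or quarter < 3]
game_id=70: ✗
game_id=71: ✓ → 95
game_id=72: ✓ → 116
game_id=73: ✓ → 62
game_id=74: ✗
game_id=75: ✗
game_id=76: ✗
game_id=77: ✓ → 105
game_id=78: ✓ → 88
game_id=79: ✗
game_id=80: ✓ → 114
home_pts_sum = 95 + 116 + 62 + 105 + 88 + 114 = 580
—
[home_avg: venue = 'home']
game_id=70: ✗
game_id=71: ✓ → 95
game_id=72: ✗
game_id=73: ✗
game_id=74: ✗
game_id=75: ✓ → 131
game_id=76: ✗
game_id=77: ✓ → 105
game_id=78: ✓ → 88
game_id=79: ✓ → 87
game_id=80: ✗
home_avg = (95 + 131 + 105 + 88 + 87) / 5 = 101.2

quarter_sum=466, home_pts_sum=580, home_avg=101.2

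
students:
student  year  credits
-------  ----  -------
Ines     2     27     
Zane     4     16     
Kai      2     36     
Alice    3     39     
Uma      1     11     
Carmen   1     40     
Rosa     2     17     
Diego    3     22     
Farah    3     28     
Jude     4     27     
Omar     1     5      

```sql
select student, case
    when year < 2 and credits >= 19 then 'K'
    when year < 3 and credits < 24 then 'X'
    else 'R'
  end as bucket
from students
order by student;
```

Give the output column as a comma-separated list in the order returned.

R, K, R, R, R, R, R, X, X, X, R

student=Alice: ELSE → R
student=Carmen: year < 2 and credits >= 19 → K
student=Diego: ELSE → R
student=Farah: ELSE → R
student=Ines: ELSE → R
student=Jude: ELSE → R
student=Kai: ELSE → R
student=Omar: year < 3 and credits < 24 → X
student=Rosa: year < 3 and credits < 24 → X
student=Uma: year < 3 and credits < 24 → X
student=Zane: ELSE → R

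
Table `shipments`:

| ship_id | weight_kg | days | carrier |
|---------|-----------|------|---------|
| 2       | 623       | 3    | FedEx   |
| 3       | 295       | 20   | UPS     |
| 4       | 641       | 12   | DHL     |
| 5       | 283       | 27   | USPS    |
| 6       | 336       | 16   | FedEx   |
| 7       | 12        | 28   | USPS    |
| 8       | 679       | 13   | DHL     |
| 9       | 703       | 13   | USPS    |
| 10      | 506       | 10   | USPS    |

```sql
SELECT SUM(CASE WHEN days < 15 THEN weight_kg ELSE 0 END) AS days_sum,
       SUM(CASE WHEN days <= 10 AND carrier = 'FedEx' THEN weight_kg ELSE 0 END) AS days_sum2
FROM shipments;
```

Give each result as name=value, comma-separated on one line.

[days_sum: days < 15]
ship_id=2: ✓ → 623
ship_id=3: ✗
ship_id=4: ✓ → 641
ship_id=5: ✗
ship_id=6: ✗
ship_id=7: ✗
ship_id=8: ✓ → 679
ship_id=9: ✓ → 703
ship_id=10: ✓ → 506
days_sum = 623 + 641 + 679 + 703 + 506 = 3152
—
[days_sum2: days <= 10 AND carrier = 'FedEx']
ship_id=2: ✓ → 623
ship_id=3: ✗
ship_id=4: ✗
ship_id=5: ✗
ship_id=6: ✗
ship_id=7: ✗
ship_id=8: ✗
ship_id=9: ✗
ship_id=10: ✗
days_sum2 = 623

days_sum=3152, days_sum2=623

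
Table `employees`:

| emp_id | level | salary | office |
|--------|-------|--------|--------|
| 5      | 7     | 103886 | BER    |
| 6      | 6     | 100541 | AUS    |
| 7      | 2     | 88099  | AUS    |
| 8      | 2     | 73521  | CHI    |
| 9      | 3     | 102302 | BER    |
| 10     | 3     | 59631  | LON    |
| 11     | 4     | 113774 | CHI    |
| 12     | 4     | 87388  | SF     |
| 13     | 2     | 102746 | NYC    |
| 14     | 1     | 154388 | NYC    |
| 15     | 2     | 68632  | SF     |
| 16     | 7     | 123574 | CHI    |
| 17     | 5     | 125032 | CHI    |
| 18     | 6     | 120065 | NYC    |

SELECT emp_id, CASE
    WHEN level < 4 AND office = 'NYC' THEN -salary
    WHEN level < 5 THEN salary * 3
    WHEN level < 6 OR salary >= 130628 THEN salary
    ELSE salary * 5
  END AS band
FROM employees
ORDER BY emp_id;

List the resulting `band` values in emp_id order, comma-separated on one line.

emp_id=5: ELSE → 519430
emp_id=6: ELSE → 502705
emp_id=7: level < 5 → 264297
emp_id=8: level < 5 → 220563
emp_id=9: level < 5 → 306906
emp_id=10: level < 5 → 178893
emp_id=11: level < 5 → 341322
emp_id=12: level < 5 → 262164
emp_id=13: level < 4 AND office = 'NYC' → -102746
emp_id=14: level < 4 AND office = 'NYC' → -154388
emp_id=15: level < 5 → 205896
emp_id=16: ELSE → 617870
emp_id=17: level < 6 OR salary >= 130628 → 125032
emp_id=18: ELSE → 600325

519430, 502705, 264297, 220563, 306906, 178893, 341322, 262164, -102746, -154388, 205896, 617870, 125032, 600325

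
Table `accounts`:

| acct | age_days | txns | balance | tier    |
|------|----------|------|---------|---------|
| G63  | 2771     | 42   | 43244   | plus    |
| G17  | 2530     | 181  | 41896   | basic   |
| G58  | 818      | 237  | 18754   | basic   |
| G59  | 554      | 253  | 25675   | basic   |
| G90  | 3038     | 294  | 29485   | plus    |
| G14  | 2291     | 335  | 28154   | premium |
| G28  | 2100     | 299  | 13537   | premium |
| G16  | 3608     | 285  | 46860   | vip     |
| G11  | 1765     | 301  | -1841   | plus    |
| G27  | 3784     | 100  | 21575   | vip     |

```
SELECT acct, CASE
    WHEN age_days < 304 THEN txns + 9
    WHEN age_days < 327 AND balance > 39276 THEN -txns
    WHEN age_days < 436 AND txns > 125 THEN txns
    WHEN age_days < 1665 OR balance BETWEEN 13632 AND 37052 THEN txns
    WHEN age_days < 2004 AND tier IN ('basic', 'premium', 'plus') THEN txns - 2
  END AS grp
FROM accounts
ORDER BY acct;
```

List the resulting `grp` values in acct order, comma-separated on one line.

299, 335, NULL, NULL, 100, NULL, 237, 253, NULL, 294

acct=G11: age_days < 2004 AND tier IN ('basic', 'premium', 'plus') → 299
acct=G14: age_days < 1665 OR balance BETWEEN 13632 AND 37052 → 335
acct=G16: (no match → NULL) → NULL
acct=G17: (no match → NULL) → NULL
acct=G27: age_days < 1665 OR balance BETWEEN 13632 AND 37052 → 100
acct=G28: (no match → NULL) → NULL
acct=G58: age_days < 1665 OR balance BETWEEN 13632 AND 37052 → 237
acct=G59: age_days < 1665 OR balance BETWEEN 13632 AND 37052 → 253
acct=G63: (no match → NULL) → NULL
acct=G90: age_days < 1665 OR balance BETWEEN 13632 AND 37052 → 294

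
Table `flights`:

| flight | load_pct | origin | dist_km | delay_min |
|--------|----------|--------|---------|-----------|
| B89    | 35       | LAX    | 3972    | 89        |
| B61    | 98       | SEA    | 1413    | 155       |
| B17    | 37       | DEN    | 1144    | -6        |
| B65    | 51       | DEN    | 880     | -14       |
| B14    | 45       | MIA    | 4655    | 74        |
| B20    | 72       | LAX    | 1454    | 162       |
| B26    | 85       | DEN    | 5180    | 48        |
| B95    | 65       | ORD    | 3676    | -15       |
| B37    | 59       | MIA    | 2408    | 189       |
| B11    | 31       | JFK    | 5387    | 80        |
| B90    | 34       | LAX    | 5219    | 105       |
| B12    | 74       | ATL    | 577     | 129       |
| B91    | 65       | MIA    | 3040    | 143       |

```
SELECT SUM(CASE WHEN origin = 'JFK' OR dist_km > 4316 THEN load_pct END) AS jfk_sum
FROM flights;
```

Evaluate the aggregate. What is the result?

195

flight=B89: ✗
flight=B61: ✗
flight=B17: ✗
flight=B65: ✗
flight=B14: ✓ → 45
flight=B20: ✗
flight=B26: ✓ → 85
flight=B95: ✗
flight=B37: ✗
flight=B11: ✓ → 31
flight=B90: ✓ → 34
flight=B12: ✗
flight=B91: ✗
jfk_sum = 45 + 85 + 31 + 34 = 195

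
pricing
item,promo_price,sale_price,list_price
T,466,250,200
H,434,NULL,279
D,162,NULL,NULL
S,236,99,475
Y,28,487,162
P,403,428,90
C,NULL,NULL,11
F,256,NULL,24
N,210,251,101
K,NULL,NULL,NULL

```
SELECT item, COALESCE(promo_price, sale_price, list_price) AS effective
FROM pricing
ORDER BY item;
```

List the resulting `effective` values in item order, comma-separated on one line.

11, 162, 256, 434, NULL, 210, 403, 236, 466, 28

item=C: promo_price=NULL, sale_price=NULL, list_price=11 → 11
item=D: promo_price=162 → 162
item=F: promo_price=256 → 256
item=H: promo_price=434 → 434
item=K: promo_price=NULL, sale_price=NULL, list_price=NULL (all NULL) → NULL
item=N: promo_price=210 → 210
item=P: promo_price=403 → 403
item=S: promo_price=236 → 236
item=T: promo_price=466 → 466
item=Y: promo_price=28 → 28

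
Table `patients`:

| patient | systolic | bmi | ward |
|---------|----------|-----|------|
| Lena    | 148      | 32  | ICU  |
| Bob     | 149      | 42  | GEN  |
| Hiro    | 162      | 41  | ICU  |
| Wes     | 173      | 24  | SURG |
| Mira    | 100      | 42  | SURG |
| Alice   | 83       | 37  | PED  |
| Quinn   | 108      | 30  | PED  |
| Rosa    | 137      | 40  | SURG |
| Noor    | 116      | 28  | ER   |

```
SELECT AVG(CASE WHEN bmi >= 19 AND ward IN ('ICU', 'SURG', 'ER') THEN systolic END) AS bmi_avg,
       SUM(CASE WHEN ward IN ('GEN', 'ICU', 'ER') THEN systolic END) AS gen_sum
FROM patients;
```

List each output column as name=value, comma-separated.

[bmi_avg: bmi >= 19 AND ward IN ('ICU', 'SURG', 'ER')]
patient=Lena: ✓ → 148
patient=Bob: ✗
patient=Hiro: ✓ → 162
patient=Wes: ✓ → 173
patient=Mira: ✓ → 100
patient=Alice: ✗
patient=Quinn: ✗
patient=Rosa: ✓ → 137
patient=Noor: ✓ → 116
bmi_avg = (148 + 162 + 173 + 100 + 137 + 116) / 6 = 139.3333333333
—
[gen_sum: ward IN ('GEN', 'ICU', 'ER')]
patient=Lena: ✓ → 148
patient=Bob: ✓ → 149
patient=Hiro: ✓ → 162
patient=Wes: ✗
patient=Mira: ✗
patient=Alice: ✗
patient=Quinn: ✗
patient=Rosa: ✗
patient=Noor: ✓ → 116
gen_sum = 148 + 149 + 162 + 116 = 575

bmi_avg=139.3333333333, gen_sum=575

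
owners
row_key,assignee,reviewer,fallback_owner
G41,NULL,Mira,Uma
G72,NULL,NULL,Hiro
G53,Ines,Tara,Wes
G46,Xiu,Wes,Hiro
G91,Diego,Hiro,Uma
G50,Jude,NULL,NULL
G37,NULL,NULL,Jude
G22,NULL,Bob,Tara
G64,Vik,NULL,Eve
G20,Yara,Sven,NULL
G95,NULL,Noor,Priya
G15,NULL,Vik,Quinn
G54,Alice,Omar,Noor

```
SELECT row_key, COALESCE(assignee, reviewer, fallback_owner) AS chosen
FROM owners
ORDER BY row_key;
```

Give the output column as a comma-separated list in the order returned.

Vik, Yara, Bob, Jude, Mira, Xiu, Jude, Ines, Alice, Vik, Hiro, Diego, Noor

row_key=G15: assignee=NULL, reviewer=Vik → Vik
row_key=G20: assignee=Yara → Yara
row_key=G22: assignee=NULL, reviewer=Bob → Bob
row_key=G37: assignee=NULL, reviewer=NULL, fallback_owner=Jude → Jude
row_key=G41: assignee=NULL, reviewer=Mira → Mira
row_key=G46: assignee=Xiu → Xiu
row_key=G50: assignee=Jude → Jude
row_key=G53: assignee=Ines → Ines
row_key=G54: assignee=Alice → Alice
row_key=G64: assignee=Vik → Vik
row_key=G72: assignee=NULL, reviewer=NULL, fallback_owner=Hiro → Hiro
row_key=G91: assignee=Diego → Diego
row_key=G95: assignee=NULL, reviewer=Noor → Noor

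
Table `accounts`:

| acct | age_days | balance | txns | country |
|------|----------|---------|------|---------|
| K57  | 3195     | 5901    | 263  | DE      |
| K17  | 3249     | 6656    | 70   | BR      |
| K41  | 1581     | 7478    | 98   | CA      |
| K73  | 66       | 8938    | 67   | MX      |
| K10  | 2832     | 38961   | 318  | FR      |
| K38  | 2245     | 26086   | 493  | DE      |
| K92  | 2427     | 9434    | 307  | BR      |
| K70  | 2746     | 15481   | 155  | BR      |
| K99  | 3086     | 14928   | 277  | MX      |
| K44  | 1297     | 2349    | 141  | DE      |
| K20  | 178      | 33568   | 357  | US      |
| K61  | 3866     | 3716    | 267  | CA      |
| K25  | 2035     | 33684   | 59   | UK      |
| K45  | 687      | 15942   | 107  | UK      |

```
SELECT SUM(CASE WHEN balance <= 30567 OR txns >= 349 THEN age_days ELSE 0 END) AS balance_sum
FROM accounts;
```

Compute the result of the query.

acct=K57: ✓ → 3195
acct=K17: ✓ → 3249
acct=K41: ✓ → 1581
acct=K73: ✓ → 66
acct=K10: ✗
acct=K38: ✓ → 2245
acct=K92: ✓ → 2427
acct=K70: ✓ → 2746
acct=K99: ✓ → 3086
acct=K44: ✓ → 1297
acct=K20: ✓ → 178
acct=K61: ✓ → 3866
acct=K25: ✗
acct=K45: ✓ → 687
balance_sum = 3195 + 3249 + 1581 + 66 + 2245 + 2427 + 2746 + 3086 + 1297 + 178 + 3866 + 687 = 24623

24623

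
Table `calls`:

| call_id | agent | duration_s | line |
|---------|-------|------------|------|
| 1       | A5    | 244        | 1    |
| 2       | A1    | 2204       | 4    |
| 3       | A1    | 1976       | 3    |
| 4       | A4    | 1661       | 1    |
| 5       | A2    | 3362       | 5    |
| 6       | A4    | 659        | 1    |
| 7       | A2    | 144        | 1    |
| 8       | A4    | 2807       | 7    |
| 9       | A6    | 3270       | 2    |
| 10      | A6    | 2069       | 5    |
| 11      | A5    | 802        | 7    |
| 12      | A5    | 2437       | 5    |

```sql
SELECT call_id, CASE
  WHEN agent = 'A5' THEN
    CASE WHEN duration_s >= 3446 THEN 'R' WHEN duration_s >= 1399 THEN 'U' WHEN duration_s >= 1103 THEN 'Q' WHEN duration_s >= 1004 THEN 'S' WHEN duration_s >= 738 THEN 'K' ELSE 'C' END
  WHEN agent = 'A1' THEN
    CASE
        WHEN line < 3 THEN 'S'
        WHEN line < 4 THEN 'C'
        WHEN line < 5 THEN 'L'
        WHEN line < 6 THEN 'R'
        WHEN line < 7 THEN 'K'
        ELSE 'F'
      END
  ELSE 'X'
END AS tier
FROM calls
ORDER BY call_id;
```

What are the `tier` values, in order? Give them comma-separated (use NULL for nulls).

C, L, C, X, X, X, X, X, X, X, K, U

call_id=1: agent='A5' → inner[ELSE] → C
call_id=2: agent='A1' → inner[line < 5] → L
call_id=3: agent='A1' → inner[line < 4] → C
call_id=4: agent='A4' → outer ELSE → X
call_id=5: agent='A2' → outer ELSE → X
call_id=6: agent='A4' → outer ELSE → X
call_id=7: agent='A2' → outer ELSE → X
call_id=8: agent='A4' → outer ELSE → X
call_id=9: agent='A6' → outer ELSE → X
call_id=10: agent='A6' → outer ELSE → X
call_id=11: agent='A5' → inner[duration_s >= 738] → K
call_id=12: agent='A5' → inner[duration_s >= 1399] → U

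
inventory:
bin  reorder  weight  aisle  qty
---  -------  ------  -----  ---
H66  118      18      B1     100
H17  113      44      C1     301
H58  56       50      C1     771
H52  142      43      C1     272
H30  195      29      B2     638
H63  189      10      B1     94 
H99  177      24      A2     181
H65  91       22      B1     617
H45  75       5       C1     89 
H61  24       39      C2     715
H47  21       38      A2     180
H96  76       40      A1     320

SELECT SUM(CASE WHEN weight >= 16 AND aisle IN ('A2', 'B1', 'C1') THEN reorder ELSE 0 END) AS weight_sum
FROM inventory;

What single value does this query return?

718

bin=H66: ✓ → 118
bin=H17: ✓ → 113
bin=H58: ✓ → 56
bin=H52: ✓ → 142
bin=H30: ✗
bin=H63: ✗
bin=H99: ✓ → 177
bin=H65: ✓ → 91
bin=H45: ✗
bin=H61: ✗
bin=H47: ✓ → 21
bin=H96: ✗
weight_sum = 118 + 113 + 56 + 142 + 177 + 91 + 21 = 718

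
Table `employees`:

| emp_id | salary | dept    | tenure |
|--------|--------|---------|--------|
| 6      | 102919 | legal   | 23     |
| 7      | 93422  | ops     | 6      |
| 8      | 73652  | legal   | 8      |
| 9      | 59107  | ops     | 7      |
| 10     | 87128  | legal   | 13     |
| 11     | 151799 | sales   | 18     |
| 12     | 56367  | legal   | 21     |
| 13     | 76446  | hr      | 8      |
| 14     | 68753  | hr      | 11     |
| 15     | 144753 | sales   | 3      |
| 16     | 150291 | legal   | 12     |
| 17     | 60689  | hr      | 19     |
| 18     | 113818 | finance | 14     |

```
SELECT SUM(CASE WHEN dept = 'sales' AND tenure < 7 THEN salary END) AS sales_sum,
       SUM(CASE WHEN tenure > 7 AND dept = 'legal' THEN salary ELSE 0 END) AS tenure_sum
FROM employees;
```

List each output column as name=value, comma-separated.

sales_sum=144753, tenure_sum=470357

[sales_sum: dept = 'sales' AND tenure < 7]
emp_id=6: ✗
emp_id=7: ✗
emp_id=8: ✗
emp_id=9: ✗
emp_id=10: ✗
emp_id=11: ✗
emp_id=12: ✗
emp_id=13: ✗
emp_id=14: ✗
emp_id=15: ✓ → 144753
emp_id=16: ✗
emp_id=17: ✗
emp_id=18: ✗
sales_sum = 144753
—
[tenure_sum: tenure > 7 AND dept = 'legal']
emp_id=6: ✓ → 102919
emp_id=7: ✗
emp_id=8: ✓ → 73652
emp_id=9: ✗
emp_id=10: ✓ → 87128
emp_id=11: ✗
emp_id=12: ✓ → 56367
emp_id=13: ✗
emp_id=14: ✗
emp_id=15: ✗
emp_id=16: ✓ → 150291
emp_id=17: ✗
emp_id=18: ✗
tenure_sum = 102919 + 73652 + 87128 + 56367 + 150291 = 470357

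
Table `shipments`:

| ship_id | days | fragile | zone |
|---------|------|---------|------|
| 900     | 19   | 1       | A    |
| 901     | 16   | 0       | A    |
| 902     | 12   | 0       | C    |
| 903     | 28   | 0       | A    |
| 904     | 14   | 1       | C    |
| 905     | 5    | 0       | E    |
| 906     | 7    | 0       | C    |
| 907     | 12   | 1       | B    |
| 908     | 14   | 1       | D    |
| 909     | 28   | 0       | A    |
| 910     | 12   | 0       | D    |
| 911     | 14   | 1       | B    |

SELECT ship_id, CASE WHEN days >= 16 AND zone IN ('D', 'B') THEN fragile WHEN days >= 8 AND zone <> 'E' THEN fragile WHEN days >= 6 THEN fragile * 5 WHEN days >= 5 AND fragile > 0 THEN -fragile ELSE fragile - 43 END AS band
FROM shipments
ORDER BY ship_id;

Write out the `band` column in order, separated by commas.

1, 0, 0, 0, 1, -43, 0, 1, 1, 0, 0, 1

ship_id=900: days >= 8 AND zone <> 'E' → 1
ship_id=901: days >= 8 AND zone <> 'E' → 0
ship_id=902: days >= 8 AND zone <> 'E' → 0
ship_id=903: days >= 8 AND zone <> 'E' → 0
ship_id=904: days >= 8 AND zone <> 'E' → 1
ship_id=905: ELSE → -43
ship_id=906: days >= 6 → 0
ship_id=907: days >= 8 AND zone <> 'E' → 1
ship_id=908: days >= 8 AND zone <> 'E' → 1
ship_id=909: days >= 8 AND zone <> 'E' → 0
ship_id=910: days >= 8 AND zone <> 'E' → 0
ship_id=911: days >= 8 AND zone <> 'E' → 1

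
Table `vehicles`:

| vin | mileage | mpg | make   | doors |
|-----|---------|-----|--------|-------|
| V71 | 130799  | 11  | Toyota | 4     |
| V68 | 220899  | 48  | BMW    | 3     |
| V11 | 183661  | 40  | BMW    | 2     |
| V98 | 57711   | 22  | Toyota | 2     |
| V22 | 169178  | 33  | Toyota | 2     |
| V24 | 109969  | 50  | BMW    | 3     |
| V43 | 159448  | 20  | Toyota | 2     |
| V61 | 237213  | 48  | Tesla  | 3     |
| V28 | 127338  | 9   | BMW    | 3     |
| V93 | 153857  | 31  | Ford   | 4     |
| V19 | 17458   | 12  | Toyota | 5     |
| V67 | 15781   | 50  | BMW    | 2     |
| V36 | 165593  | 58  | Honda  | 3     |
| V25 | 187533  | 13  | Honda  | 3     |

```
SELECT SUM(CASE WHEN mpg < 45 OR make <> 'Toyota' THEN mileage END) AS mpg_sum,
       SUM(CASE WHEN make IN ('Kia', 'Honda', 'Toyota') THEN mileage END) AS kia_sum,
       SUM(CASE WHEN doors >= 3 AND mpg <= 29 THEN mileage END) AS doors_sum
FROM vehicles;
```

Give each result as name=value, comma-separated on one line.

mpg_sum=1936438, kia_sum=887720, doors_sum=463128

[mpg_sum: mpg < 45 OR make <> 'Toyota']
vin=V71: ✓ → 130799
vin=V68: ✓ → 220899
vin=V11: ✓ → 183661
vin=V98: ✓ → 57711
vin=V22: ✓ → 169178
vin=V24: ✓ → 109969
vin=V43: ✓ → 159448
vin=V61: ✓ → 237213
vin=V28: ✓ → 127338
vin=V93: ✓ → 153857
vin=V19: ✓ → 17458
vin=V67: ✓ → 15781
vin=V36: ✓ → 165593
vin=V25: ✓ → 187533
mpg_sum = 130799 + 220899 + 183661 + 57711 + 169178 + 109969 + 159448 + 237213 + 127338 + 153857 + 17458 + 15781 + 165593 + 187533 = 1936438
—
[kia_sum: make IN ('Kia', 'Honda', 'Toyota')]
vin=V71: ✓ → 130799
vin=V68: ✗
vin=V11: ✗
vin=V98: ✓ → 57711
vin=V22: ✓ → 169178
vin=V24: ✗
vin=V43: ✓ → 159448
vin=V61: ✗
vin=V28: ✗
vin=V93: ✗
vin=V19: ✓ → 17458
vin=V67: ✗
vin=V36: ✓ → 165593
vin=V25: ✓ → 187533
kia_sum = 130799 + 57711 + 169178 + 159448 + 17458 + 165593 + 187533 = 887720
—
[doors_sum: doors >= 3 AND mpg <= 29]
vin=V71: ✓ → 130799
vin=V68: ✗
vin=V11: ✗
vin=V98: ✗
vin=V22: ✗
vin=V24: ✗
vin=V43: ✗
vin=V61: ✗
vin=V28: ✓ → 127338
vin=V93: ✗
vin=V19: ✓ → 17458
vin=V67: ✗
vin=V36: ✗
vin=V25: ✓ → 187533
doors_sum = 130799 + 127338 + 17458 + 187533 = 463128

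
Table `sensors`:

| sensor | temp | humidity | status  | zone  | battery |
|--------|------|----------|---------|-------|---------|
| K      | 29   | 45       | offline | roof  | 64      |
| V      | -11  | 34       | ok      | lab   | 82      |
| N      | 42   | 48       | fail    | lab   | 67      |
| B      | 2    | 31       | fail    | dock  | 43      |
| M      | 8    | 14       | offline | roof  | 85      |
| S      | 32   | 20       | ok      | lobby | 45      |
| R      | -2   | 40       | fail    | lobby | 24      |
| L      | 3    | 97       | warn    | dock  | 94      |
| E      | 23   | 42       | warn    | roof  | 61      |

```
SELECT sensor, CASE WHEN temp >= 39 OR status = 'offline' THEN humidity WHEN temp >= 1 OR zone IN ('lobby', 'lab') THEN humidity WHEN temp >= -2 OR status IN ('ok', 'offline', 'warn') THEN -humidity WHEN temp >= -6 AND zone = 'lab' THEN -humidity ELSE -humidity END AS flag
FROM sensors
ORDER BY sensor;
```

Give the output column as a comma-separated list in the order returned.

31, 42, 45, 97, 14, 48, 40, 20, 34

sensor=B: temp >= 1 OR zone IN ('lobby', 'lab') → 31
sensor=E: temp >= 1 OR zone IN ('lobby', 'lab') → 42
sensor=K: temp >= 39 OR status = 'offline' → 45
sensor=L: temp >= 1 OR zone IN ('lobby', 'lab') → 97
sensor=M: temp >= 39 OR status = 'offline' → 14
sensor=N: temp >= 39 OR status = 'offline' → 48
sensor=R: temp >= 1 OR zone IN ('lobby', 'lab') → 40
sensor=S: temp >= 1 OR zone IN ('lobby', 'lab') → 20
sensor=V: temp >= 1 OR zone IN ('lobby', 'lab') → 34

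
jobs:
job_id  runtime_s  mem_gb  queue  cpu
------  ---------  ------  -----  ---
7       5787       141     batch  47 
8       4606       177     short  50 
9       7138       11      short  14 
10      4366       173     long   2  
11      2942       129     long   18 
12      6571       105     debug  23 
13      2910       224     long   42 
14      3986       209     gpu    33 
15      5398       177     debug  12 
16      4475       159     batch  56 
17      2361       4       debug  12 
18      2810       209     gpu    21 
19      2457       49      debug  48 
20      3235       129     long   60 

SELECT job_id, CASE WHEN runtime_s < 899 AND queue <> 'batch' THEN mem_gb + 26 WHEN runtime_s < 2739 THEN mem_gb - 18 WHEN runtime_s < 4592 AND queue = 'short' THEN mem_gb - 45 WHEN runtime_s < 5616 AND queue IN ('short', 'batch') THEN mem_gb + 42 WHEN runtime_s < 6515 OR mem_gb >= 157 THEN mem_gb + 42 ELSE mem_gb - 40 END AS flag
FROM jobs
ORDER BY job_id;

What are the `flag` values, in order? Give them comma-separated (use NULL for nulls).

job_id=7: runtime_s < 6515 OR mem_gb >= 157 → 183
job_id=8: runtime_s < 5616 AND queue IN ('short', 'batch') → 219
job_id=9: ELSE → -29
job_id=10: runtime_s < 6515 OR mem_gb >= 157 → 215
job_id=11: runtime_s < 6515 OR mem_gb >= 157 → 171
job_id=12: ELSE → 65
job_id=13: runtime_s < 6515 OR mem_gb >= 157 → 266
job_id=14: runtime_s < 6515 OR mem_gb >= 157 → 251
job_id=15: runtime_s < 6515 OR mem_gb >= 157 → 219
job_id=16: runtime_s < 5616 AND queue IN ('short', 'batch') → 201
job_id=17: runtime_s < 2739 → -14
job_id=18: runtime_s < 6515 OR mem_gb >= 157 → 251
job_id=19: runtime_s < 2739 → 31
job_id=20: runtime_s < 6515 OR mem_gb >= 157 → 171

183, 219, -29, 215, 171, 65, 266, 251, 219, 201, -14, 251, 31, 171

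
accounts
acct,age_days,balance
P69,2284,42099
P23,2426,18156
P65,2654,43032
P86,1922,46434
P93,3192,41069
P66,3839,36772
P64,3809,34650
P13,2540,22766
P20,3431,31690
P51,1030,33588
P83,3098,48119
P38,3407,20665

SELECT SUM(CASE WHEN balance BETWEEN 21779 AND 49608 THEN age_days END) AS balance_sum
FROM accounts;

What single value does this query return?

27799

acct=P69: ✓ → 2284
acct=P23: ✗
acct=P65: ✓ → 2654
acct=P86: ✓ → 1922
acct=P93: ✓ → 3192
acct=P66: ✓ → 3839
acct=P64: ✓ → 3809
acct=P13: ✓ → 2540
acct=P20: ✓ → 3431
acct=P51: ✓ → 1030
acct=P83: ✓ → 3098
acct=P38: ✗
balance_sum = 2284 + 2654 + 1922 + 3192 + 3839 + 3809 + 2540 + 3431 + 1030 + 3098 = 27799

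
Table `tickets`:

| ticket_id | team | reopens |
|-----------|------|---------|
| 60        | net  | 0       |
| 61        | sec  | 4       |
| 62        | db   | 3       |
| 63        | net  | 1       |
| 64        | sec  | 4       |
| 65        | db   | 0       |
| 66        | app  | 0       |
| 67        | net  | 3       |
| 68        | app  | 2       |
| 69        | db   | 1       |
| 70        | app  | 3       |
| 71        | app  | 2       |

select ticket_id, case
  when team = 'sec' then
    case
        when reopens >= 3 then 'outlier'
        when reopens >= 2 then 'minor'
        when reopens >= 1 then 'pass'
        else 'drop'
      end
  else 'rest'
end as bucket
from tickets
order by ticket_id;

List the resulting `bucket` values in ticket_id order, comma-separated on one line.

ticket_id=60: team='net' → outer ELSE → rest
ticket_id=61: team='sec' → inner[reopens >= 3] → outlier
ticket_id=62: team='db' → outer ELSE → rest
ticket_id=63: team='net' → outer ELSE → rest
ticket_id=64: team='sec' → inner[reopens >= 3] → outlier
ticket_id=65: team='db' → outer ELSE → rest
ticket_id=66: team='app' → outer ELSE → rest
ticket_id=67: team='net' → outer ELSE → rest
ticket_id=68: team='app' → outer ELSE → rest
ticket_id=69: team='db' → outer ELSE → rest
ticket_id=70: team='app' → outer ELSE → rest
ticket_id=71: team='app' → outer ELSE → rest

rest, outlier, rest, rest, outlier, rest, rest, rest, rest, rest, rest, rest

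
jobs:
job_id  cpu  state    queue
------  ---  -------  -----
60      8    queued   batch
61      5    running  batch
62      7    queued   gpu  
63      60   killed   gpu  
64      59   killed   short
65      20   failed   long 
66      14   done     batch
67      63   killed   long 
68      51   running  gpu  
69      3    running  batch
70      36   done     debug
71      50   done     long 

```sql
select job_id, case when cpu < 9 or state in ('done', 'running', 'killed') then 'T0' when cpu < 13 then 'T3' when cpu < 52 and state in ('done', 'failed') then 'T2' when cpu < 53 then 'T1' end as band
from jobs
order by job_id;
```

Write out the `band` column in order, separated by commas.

T0, T0, T0, T0, T0, T2, T0, T0, T0, T0, T0, T0

job_id=60: cpu < 9 or state in ('done', 'running', 'killed') → T0
job_id=61: cpu < 9 or state in ('done', 'running', 'killed') → T0
job_id=62: cpu < 9 or state in ('done', 'running', 'killed') → T0
job_id=63: cpu < 9 or state in ('done', 'running', 'killed') → T0
job_id=64: cpu < 9 or state in ('done', 'running', 'killed') → T0
job_id=65: cpu < 52 and state in ('done', 'failed') → T2
job_id=66: cpu < 9 or state in ('done', 'running', 'killed') → T0
job_id=67: cpu < 9 or state in ('done', 'running', 'killed') → T0
job_id=68: cpu < 9 or state in ('done', 'running', 'killed') → T0
job_id=69: cpu < 9 or state in ('done', 'running', 'killed') → T0
job_id=70: cpu < 9 or state in ('done', 'running', 'killed') → T0
job_id=71: cpu < 9 or state in ('done', 'running', 'killed') → T0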